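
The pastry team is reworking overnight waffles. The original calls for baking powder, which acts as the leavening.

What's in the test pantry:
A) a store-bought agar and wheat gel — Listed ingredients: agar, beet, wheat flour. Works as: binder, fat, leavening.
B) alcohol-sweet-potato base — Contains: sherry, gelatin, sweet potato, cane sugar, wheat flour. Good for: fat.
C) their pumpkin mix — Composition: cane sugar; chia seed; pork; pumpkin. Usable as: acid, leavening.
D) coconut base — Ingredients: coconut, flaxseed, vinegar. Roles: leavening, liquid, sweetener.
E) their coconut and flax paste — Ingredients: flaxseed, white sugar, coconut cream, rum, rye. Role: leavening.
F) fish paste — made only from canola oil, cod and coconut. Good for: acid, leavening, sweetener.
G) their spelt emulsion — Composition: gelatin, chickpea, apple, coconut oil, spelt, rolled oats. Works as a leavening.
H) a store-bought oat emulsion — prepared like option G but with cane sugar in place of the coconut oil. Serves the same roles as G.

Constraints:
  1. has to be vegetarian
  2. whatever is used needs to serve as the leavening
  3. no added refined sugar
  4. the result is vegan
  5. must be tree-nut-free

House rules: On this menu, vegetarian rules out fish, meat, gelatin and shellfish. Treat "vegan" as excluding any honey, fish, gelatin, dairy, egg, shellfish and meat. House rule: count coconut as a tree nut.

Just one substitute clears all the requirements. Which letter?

A: only wheat flour, beet, and agar; none excluded — keep
B: not usable as a leavening; has gelatin, so not vegetarian (and 2 more) — reject
C: has pork, so not vegetarian; has pork, so not vegan (and 1 more) — reject
D: has coconut, so not tree-nut-free — reject
E: has coconut cream, so not tree-nut-free; has white sugar, so not no-added-sugar — no
F: has cod, so not vegetarian; has cod, so not vegan (and 1 more) — out
G: has gelatin, so not vegetarian; has gelatin, so not vegan (and 1 more) — out
H: has gelatin, so not vegetarian; has gelatin, so not vegan (and 1 more) — out

A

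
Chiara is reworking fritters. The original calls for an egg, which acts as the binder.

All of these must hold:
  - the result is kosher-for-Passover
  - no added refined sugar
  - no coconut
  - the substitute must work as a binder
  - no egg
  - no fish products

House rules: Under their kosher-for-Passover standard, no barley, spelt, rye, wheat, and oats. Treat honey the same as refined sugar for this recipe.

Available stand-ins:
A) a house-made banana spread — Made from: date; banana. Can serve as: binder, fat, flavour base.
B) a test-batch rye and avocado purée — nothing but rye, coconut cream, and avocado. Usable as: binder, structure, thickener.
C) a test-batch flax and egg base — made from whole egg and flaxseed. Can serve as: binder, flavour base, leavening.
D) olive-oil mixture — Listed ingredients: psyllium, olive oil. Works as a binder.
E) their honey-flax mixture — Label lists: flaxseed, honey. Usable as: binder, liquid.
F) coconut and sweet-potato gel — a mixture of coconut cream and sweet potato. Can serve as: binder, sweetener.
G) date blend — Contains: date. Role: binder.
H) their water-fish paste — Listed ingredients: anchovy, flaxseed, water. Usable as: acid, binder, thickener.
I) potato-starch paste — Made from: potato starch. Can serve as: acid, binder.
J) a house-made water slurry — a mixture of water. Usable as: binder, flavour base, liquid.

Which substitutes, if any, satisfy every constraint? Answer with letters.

A, D, G, I, J

A: only banana and date; none excluded — keep
B: has rye, so not kosher-for-Passover; has coconut cream, so not coconut-free — no
C: has whole egg, so not egg-free — no
D: every rule checks out — valid
E: has honey, so not no-added-sugar — out
F: has coconut cream, so not coconut-free — out
G: all constraints satisfied — OK
H: has anchovy, so not fish-free — out
I: kosher-for-Passover, no egg — OK
J: only water; none excluded — keep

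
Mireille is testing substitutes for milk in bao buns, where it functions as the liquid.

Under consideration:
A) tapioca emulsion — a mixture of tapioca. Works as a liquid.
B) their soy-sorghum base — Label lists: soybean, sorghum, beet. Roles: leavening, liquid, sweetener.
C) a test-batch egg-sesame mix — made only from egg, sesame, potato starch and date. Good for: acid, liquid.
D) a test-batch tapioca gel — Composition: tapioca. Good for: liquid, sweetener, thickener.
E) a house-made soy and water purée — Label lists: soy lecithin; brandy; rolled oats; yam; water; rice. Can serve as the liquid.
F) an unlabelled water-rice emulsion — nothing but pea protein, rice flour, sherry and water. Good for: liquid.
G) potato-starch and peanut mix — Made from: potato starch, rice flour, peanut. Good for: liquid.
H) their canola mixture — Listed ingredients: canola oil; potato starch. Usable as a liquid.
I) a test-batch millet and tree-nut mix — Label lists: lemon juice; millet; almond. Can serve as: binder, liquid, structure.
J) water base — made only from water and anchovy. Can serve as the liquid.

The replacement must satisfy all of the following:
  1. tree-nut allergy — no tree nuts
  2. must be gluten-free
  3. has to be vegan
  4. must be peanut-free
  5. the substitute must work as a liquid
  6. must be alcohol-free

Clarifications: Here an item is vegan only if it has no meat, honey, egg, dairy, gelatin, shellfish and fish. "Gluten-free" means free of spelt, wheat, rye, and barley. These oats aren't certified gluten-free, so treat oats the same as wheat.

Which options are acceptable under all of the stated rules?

A, B, D, H

A: all constraints satisfied — OK
B: all constraints satisfied — OK
C: has egg, so not vegan — no
D: only tapioca; none excluded — keep
E: has rolled oats, so not gluten-free; has brandy, so not alcohol-free — no
F: has sherry, so not alcohol-free — reject
G: has peanut, so not peanut-free — reject
H: works as a liquid, no alcohol, vegan — valid
I: has almond, so not tree-nut-free — no
J: has anchovy, so not vegan — no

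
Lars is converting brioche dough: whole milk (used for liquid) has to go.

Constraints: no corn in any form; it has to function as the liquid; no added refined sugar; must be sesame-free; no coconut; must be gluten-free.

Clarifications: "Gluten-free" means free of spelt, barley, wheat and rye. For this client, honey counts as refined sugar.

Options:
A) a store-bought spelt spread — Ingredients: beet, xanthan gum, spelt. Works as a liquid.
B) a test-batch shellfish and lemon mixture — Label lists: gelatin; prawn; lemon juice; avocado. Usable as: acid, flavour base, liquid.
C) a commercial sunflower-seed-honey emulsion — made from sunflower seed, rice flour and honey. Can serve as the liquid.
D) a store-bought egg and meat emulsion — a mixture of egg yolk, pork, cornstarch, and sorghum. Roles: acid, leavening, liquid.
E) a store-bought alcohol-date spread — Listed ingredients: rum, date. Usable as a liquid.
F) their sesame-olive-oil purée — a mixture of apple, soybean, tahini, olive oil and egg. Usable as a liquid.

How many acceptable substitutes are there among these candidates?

2

A: has spelt, so not gluten-free — reject
B: works as a liquid, gluten-free, no-added-sugar — keep
C: has honey, so not no-added-sugar — reject
D: has cornstarch, so not corn-free — out
E: gluten-free, no sesame — valid
F: has tahini, so not sesame-free — out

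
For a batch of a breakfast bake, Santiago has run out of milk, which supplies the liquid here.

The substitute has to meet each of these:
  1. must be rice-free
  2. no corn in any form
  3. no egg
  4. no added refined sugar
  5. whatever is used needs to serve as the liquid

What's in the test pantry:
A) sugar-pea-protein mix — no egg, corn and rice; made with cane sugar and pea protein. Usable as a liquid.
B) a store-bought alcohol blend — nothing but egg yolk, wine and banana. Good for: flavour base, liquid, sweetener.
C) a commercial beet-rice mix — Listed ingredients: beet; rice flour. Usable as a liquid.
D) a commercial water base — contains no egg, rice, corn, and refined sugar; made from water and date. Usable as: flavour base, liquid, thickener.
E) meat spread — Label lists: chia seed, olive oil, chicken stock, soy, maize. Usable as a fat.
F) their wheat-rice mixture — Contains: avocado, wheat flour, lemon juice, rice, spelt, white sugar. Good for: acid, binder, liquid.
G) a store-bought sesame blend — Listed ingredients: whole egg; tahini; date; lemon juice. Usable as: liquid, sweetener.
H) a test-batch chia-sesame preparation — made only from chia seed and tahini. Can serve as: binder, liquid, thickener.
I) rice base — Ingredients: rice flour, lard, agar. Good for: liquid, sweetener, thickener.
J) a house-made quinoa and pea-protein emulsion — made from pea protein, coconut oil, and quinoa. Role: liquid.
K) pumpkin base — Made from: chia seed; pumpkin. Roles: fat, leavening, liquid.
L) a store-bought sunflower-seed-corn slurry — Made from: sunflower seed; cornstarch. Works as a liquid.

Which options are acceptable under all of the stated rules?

D, H, J, K

A: has cane sugar, so not no-added-sugar — no
B: has egg yolk, so not egg-free — reject
C: has rice flour, so not rice-free — no
D: every rule checks out — keep
E: not usable as a liquid; has maize, so not corn-free — out
F: has white sugar, so not no-added-sugar; has rice, so not rice-free — no
G: has whole egg, so not egg-free — out
H: only tahini and chia seed; none excluded — keep
I: has rice flour, so not rice-free — reject
J: every rule checks out — valid
K: all constraints satisfied — valid
L: has cornstarch, so not corn-free — out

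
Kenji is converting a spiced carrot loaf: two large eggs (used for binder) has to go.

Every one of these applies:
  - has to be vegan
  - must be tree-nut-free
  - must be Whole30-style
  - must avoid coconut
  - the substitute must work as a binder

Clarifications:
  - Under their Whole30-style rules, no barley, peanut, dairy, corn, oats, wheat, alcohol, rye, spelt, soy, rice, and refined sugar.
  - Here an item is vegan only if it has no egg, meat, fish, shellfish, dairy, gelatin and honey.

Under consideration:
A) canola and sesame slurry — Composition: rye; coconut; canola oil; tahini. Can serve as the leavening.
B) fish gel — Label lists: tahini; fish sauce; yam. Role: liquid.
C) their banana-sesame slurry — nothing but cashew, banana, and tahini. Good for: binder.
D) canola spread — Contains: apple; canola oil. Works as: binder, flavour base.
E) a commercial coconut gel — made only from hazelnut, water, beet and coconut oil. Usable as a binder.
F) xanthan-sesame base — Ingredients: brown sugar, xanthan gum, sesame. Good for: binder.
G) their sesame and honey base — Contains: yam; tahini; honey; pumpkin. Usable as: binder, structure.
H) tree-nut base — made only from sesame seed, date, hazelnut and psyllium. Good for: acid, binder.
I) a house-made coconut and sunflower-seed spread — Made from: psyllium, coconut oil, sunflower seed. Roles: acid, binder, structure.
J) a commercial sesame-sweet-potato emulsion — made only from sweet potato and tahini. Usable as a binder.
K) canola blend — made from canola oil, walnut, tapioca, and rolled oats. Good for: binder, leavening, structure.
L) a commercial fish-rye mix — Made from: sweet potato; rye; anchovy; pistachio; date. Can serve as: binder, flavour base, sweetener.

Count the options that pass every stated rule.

A: not usable as a binder; has rye, so not Whole30-style (and 1 more) — reject
B: not usable as a binder; has fish sauce, so not vegan — reject
C: has cashew, so not tree-nut-free — reject
D: works as a binder, Whole30-style, vegan — valid
E: has hazelnut, so not tree-nut-free; has coconut oil, so not coconut-free — reject
F: has brown sugar, so not Whole30-style — out
G: has honey, so not vegan — reject
H: has hazelnut, so not tree-nut-free — reject
I: has coconut oil, so not coconut-free — out
J: nothing on the exclusion list — keep
K: has rolled oats, so not Whole30-style; has walnut, so not tree-nut-free — reject
L: has rye, so not Whole30-style; has anchovy, so not vegan (and 1 more) — reject

2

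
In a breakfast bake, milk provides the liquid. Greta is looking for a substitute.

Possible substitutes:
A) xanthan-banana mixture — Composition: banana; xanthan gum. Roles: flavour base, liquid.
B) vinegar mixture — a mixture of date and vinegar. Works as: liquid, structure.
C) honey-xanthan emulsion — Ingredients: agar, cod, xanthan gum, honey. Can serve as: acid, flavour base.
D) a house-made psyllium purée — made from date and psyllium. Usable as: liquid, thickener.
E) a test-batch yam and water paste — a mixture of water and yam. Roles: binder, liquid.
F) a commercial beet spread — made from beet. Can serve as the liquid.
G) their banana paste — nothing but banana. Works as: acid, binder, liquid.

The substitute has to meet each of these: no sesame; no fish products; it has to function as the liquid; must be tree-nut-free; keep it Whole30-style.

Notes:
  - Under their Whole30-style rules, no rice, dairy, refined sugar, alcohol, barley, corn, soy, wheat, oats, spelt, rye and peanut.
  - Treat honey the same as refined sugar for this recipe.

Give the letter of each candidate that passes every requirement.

A, B, D, E, F, G

A: only banana and xanthan gum; none excluded — keep
B: only vinegar and date; none excluded — valid
C: not usable as a liquid; has honey, so not Whole30-style (and 1 more) — no
D: all constraints satisfied — keep
E: only water and yam; none excluded — valid
F: works as a liquid, Whole30-style, no tree nuts — keep
G: only banana; none excluded — OK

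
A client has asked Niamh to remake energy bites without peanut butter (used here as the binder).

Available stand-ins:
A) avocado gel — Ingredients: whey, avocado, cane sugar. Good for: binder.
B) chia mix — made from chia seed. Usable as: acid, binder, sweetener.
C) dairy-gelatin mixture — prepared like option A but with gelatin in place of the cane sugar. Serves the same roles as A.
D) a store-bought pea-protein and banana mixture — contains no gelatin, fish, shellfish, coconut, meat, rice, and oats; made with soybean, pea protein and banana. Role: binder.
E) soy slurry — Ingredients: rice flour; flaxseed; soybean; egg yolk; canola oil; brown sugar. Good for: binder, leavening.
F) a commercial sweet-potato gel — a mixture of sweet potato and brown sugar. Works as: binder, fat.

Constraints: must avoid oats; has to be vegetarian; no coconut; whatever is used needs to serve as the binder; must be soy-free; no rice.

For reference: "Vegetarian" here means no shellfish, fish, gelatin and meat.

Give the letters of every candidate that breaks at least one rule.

C, D, E

A: no coconut, no rice — OK
B: only chia seed; none excluded — OK
C: has gelatin, so not vegetarian — reject
D: has soybean, so not soy-free — out
E: has soybean, so not soy-free; has rice flour, so not rice-free — out
F: only brown sugar and sweet potato; none excluded — OK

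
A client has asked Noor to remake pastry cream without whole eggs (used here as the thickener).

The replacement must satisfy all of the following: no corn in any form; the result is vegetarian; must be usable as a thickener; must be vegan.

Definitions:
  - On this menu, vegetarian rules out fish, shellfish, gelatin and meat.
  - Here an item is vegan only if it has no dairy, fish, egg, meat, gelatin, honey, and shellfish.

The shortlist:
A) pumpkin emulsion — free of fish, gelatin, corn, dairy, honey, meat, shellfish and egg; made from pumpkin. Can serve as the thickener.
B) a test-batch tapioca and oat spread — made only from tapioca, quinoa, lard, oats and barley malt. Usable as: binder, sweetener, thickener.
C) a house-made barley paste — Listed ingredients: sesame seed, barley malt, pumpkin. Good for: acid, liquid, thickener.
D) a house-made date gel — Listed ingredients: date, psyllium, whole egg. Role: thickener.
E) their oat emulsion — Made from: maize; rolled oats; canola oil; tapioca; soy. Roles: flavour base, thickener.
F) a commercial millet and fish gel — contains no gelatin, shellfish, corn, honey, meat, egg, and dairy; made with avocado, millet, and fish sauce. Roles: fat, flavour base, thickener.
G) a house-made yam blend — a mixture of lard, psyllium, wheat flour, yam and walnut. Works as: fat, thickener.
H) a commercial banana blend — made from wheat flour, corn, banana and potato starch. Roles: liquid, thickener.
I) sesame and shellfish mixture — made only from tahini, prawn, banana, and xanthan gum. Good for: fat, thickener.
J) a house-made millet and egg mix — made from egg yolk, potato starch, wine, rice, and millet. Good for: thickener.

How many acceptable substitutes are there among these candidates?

2

A: all constraints satisfied — keep
B: has lard, so not vegetarian; has lard, so not vegan — out
C: only barley malt, sesame seed, and pumpkin; none excluded — keep
D: has whole egg, so not vegan — no
E: has maize, so not corn-free — reject
F: has fish sauce, so not vegetarian; has fish sauce, so not vegan — reject
G: has lard, so not vegetarian; has lard, so not vegan — reject
H: has corn, so not corn-free — no
I: has prawn, so not vegetarian; has prawn, so not vegan — out
J: has egg yolk, so not vegan — no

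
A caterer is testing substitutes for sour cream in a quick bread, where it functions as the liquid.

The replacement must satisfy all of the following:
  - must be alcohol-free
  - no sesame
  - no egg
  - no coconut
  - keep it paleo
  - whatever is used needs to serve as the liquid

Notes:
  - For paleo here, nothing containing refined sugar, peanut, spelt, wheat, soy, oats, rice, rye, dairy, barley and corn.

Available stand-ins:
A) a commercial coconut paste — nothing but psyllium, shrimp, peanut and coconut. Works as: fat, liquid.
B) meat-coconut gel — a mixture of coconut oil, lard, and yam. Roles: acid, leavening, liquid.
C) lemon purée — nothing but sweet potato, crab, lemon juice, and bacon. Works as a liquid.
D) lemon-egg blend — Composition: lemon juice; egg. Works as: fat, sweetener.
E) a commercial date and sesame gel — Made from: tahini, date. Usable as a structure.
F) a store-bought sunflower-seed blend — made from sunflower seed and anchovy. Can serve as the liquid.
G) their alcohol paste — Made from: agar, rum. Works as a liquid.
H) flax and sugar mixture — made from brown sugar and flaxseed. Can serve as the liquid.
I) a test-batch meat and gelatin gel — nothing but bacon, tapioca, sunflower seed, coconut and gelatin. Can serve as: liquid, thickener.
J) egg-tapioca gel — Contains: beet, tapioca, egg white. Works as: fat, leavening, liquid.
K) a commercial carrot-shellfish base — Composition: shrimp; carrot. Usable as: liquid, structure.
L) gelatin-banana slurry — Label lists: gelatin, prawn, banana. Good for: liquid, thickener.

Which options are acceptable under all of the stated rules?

A: has peanut, so not paleo; has coconut, so not coconut-free — reject
B: has coconut oil, so not coconut-free — no
C: bacon and crab etc. — none of it excluded — keep
D: not usable as a liquid; has egg, so not egg-free — out
E: not usable as a liquid; has tahini, so not sesame-free — reject
F: works as a liquid, no egg, no coconut — valid
G: has rum, so not alcohol-free — reject
H: has brown sugar, so not paleo — out
I: has coconut, so not coconut-free — out
J: has egg white, so not egg-free — reject
K: every rule checks out — keep
L: works as a liquid, no egg, paleo — valid

C, F, K, L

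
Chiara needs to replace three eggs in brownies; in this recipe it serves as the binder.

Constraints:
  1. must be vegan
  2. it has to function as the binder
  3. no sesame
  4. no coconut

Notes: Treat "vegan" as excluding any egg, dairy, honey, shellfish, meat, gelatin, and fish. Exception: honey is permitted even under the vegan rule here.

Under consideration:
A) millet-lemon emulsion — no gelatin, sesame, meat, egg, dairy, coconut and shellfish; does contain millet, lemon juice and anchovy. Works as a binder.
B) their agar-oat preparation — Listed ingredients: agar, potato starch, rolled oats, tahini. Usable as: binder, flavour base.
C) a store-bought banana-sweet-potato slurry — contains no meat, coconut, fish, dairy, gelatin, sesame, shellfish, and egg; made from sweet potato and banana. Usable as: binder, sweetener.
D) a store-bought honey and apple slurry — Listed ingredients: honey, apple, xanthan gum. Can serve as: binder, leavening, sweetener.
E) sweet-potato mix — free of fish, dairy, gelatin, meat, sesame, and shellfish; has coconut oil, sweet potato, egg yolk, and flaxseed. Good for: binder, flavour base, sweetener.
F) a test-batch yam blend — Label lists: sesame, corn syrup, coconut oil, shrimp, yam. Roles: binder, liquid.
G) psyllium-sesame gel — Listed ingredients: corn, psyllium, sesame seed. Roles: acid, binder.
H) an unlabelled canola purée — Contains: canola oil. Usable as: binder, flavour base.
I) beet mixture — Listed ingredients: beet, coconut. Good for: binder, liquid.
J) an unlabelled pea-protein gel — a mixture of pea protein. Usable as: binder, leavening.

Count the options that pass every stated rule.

4

A: has anchovy, so not vegan — reject
B: has tahini, so not sesame-free — no
C: every rule checks out — valid
D: honey is permitted under the vegan carve-out; nothing else excluded — keep
E: has egg yolk, so not vegan; has coconut oil, so not coconut-free — out
F: has shrimp, so not vegan; has sesame, so not sesame-free (and 1 more) — out
G: has sesame seed, so not sesame-free — no
H: no coconut, no sesame — valid
I: has coconut, so not coconut-free — out
J: no sesame, vegan — keep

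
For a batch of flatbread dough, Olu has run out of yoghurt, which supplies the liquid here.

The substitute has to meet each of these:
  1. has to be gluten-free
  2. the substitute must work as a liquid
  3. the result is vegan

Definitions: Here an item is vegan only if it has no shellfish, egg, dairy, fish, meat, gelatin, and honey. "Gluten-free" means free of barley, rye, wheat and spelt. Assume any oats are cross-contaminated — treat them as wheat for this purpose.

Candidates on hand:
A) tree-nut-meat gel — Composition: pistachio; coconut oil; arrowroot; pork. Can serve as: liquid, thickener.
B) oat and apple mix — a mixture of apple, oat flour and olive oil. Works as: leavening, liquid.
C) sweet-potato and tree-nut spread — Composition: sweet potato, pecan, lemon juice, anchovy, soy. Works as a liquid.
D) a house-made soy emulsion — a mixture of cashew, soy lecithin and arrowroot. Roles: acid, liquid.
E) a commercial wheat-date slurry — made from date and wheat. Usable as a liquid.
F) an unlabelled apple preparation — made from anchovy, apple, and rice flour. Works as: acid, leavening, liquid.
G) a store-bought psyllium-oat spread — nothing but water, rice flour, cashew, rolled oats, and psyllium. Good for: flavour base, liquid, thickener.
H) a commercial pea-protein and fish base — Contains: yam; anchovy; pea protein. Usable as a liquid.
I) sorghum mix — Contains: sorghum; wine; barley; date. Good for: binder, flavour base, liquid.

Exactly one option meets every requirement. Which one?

A: has pork, so not vegan — no
B: has oat flour, so not gluten-free — out
C: has anchovy, so not vegan — reject
D: gluten-free, vegan — keep
E: has wheat, so not gluten-free — no
F: has anchovy, so not vegan — out
G: has rolled oats, so not gluten-free — no
H: has anchovy, so not vegan — reject
I: has barley, so not gluten-free — out

D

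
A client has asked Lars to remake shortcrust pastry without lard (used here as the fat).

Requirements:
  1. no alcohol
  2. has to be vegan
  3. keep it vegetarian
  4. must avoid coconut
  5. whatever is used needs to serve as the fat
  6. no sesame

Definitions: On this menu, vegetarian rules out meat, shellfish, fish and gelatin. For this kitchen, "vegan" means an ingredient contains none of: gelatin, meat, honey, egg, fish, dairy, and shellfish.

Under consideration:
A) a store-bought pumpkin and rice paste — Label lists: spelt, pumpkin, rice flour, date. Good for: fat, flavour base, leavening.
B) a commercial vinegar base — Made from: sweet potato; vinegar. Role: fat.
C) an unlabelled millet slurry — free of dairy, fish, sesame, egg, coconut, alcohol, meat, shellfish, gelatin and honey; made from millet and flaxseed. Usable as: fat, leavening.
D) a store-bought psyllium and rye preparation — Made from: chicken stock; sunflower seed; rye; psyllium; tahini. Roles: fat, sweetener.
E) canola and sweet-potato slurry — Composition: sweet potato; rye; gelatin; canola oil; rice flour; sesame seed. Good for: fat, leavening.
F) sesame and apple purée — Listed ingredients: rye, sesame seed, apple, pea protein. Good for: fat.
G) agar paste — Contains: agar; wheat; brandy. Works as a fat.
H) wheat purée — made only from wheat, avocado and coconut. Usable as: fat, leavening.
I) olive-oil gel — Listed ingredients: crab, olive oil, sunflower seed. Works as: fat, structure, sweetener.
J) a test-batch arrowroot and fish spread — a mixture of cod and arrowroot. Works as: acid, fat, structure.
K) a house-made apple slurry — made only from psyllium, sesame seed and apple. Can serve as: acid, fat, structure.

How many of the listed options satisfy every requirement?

A: rice flour and spelt etc. — none of it excluded — keep
B: no alcohol, no coconut — OK
C: works as a fat, no alcohol, no sesame — OK
D: has chicken stock, so not vegetarian; has chicken stock, so not vegan (and 1 more) — out
E: has gelatin, so not vegetarian; has gelatin, so not vegan (and 1 more) — out
F: has sesame seed, so not sesame-free — reject
G: has brandy, so not alcohol-free — out
H: has coconut, so not coconut-free — no
I: has crab, so not vegetarian; has crab, so not vegan — out
J: has cod, so not vegetarian; has cod, so not vegan — reject
K: has sesame seed, so not sesame-free — out

3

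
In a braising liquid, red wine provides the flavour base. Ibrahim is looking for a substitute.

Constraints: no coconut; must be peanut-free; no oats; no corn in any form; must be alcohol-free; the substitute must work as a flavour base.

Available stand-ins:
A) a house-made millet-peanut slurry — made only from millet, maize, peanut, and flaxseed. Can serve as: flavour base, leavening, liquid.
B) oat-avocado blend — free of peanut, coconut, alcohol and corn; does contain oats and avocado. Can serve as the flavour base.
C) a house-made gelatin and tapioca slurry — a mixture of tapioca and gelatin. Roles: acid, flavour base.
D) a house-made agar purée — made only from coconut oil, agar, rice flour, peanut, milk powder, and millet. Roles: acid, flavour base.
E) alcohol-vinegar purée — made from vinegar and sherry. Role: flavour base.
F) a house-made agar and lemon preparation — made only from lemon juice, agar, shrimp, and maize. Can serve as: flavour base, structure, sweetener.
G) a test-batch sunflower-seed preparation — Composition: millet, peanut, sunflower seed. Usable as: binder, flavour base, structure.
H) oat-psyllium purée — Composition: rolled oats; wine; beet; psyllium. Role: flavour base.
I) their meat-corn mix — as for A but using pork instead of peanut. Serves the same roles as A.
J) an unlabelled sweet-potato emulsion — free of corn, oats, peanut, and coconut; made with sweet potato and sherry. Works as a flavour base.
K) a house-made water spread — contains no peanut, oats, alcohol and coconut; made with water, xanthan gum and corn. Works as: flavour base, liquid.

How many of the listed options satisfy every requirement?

A: has peanut, so not peanut-free; has maize, so not corn-free — no
B: has oats, so not oat-free — no
C: works as a flavour base, no oats, no alcohol — OK
D: has peanut, so not peanut-free; has coconut oil, so not coconut-free — reject
E: has sherry, so not alcohol-free — no
F: has maize, so not corn-free — no
G: has peanut, so not peanut-free — no
H: has rolled oats, so not oat-free; has wine, so not alcohol-free — reject
I: has maize, so not corn-free — out
J: has sherry, so not alcohol-free — no
K: has corn, so not corn-free — reject

1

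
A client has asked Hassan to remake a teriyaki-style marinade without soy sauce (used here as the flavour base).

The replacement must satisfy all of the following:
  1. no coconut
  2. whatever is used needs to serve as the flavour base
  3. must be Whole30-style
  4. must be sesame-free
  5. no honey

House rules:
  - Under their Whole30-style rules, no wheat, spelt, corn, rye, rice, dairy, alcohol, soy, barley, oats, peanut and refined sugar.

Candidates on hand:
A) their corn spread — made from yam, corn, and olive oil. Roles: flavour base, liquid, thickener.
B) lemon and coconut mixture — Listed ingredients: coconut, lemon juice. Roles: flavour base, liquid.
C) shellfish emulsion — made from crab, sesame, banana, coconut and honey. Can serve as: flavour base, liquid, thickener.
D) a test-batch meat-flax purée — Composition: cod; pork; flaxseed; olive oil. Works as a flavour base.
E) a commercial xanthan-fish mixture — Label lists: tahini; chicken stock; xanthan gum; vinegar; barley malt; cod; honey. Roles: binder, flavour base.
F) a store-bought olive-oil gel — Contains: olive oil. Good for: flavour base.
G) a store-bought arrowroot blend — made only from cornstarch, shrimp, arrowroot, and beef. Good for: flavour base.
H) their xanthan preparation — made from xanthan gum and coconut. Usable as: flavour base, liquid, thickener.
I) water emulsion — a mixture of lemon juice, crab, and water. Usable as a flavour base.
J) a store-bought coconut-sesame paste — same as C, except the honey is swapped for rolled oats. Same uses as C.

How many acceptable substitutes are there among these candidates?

A: has corn, so not Whole30-style — reject
B: has coconut, so not coconut-free — no
C: has coconut, so not coconut-free; has sesame, so not sesame-free (and 1 more) — no
D: works as a flavour base, no sesame, no honey — OK
E: has barley malt, so not Whole30-style; has tahini, so not sesame-free (and 1 more) — out
F: only olive oil; none excluded — keep
G: has cornstarch, so not Whole30-style — reject
H: has coconut, so not coconut-free — out
I: every rule checks out — valid
J: has rolled oats, so not Whole30-style; has coconut, so not coconut-free (and 1 more) — no

3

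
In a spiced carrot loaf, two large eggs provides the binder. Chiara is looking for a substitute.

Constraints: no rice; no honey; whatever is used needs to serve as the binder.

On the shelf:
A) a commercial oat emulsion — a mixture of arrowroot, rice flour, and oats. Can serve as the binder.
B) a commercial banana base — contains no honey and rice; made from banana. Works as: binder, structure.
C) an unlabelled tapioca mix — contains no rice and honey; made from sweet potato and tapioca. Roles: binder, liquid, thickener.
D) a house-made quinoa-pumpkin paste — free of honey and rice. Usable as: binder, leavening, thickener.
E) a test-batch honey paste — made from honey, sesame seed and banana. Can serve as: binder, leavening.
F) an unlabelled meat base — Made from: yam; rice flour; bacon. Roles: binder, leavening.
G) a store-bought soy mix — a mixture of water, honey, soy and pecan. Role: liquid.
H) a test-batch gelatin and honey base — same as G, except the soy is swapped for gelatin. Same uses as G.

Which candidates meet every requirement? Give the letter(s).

A: has rice flour, so not rice-free — reject
B: no rice, no honey — valid
C: all constraints satisfied — OK
D: works as a binder, no honey, no rice — valid
E: has honey, so not honey-free — no
F: has rice flour, so not rice-free — reject
G: not usable as a binder; has honey, so not honey-free — reject
H: not usable as a binder; has honey, so not honey-free — out

B, C, D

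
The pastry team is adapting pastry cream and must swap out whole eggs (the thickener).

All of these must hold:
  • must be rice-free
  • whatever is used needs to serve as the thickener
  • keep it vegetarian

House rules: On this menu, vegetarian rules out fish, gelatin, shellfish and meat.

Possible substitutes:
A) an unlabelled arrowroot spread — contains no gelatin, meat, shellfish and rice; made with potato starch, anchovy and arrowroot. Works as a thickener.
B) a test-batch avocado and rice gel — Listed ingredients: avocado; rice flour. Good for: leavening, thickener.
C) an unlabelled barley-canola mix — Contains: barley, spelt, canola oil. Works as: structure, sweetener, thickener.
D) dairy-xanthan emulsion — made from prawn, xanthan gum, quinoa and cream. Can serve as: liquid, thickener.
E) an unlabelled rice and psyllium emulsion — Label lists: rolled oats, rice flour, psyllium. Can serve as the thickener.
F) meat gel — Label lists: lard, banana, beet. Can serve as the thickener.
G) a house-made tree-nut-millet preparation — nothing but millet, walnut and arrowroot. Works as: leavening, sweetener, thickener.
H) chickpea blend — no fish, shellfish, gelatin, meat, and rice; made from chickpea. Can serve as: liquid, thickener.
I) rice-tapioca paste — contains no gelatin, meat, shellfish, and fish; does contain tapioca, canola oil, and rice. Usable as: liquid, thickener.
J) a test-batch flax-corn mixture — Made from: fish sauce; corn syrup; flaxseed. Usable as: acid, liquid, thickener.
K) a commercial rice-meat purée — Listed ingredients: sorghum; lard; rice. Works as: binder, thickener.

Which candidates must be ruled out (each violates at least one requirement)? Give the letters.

A: has anchovy, so not vegetarian — out
B: has rice flour, so not rice-free — no
C: works as a thickener, no rice, vegetarian — keep
D: has prawn, so not vegetarian — no
E: has rice flour, so not rice-free — reject
F: has lard, so not vegetarian — reject
G: only walnut, millet and arrowroot; none excluded — OK
H: all constraints satisfied — keep
I: has rice, so not rice-free — reject
J: has fish sauce, so not vegetarian — no
K: has lard, so not vegetarian; has rice, so not rice-free — out

A, B, D, E, F, I, J, K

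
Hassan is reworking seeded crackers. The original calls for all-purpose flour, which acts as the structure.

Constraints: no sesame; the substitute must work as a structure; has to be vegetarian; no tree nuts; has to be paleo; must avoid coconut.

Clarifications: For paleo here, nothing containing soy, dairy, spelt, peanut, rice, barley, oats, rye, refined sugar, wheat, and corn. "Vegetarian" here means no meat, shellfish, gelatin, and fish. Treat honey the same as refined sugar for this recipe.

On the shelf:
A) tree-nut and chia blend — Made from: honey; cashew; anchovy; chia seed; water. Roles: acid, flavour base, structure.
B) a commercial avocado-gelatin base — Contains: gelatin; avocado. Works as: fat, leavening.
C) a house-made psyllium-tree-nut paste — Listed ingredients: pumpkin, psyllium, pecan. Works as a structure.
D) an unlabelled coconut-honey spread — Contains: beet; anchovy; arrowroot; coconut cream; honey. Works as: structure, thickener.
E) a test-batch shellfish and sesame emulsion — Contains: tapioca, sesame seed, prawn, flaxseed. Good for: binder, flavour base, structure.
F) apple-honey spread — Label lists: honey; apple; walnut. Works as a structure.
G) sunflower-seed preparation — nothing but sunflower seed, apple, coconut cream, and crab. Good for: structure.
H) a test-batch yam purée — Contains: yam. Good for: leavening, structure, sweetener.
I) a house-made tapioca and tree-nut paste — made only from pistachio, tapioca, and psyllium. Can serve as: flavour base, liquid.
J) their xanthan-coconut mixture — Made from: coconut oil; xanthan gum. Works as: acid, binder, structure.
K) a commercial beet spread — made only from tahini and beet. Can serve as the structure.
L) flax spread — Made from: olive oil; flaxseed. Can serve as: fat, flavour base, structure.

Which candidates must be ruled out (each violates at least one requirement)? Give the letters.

A, B, C, D, E, F, G, I, J, K

A: has honey, so not paleo; has anchovy, so not vegetarian (and 1 more) — no
B: not usable as a structure; has gelatin, so not vegetarian — out
C: has pecan, so not tree-nut-free — no
D: has honey, so not paleo; has anchovy, so not vegetarian (and 1 more) — out
E: has prawn, so not vegetarian; has sesame seed, so not sesame-free — no
F: has honey, so not paleo; has walnut, so not tree-nut-free — reject
G: has crab, so not vegetarian; has coconut cream, so not coconut-free — out
H: works as a structure, vegetarian, paleo — keep
I: not usable as a structure; has pistachio, so not tree-nut-free — no
J: has coconut oil, so not coconut-free — no
K: has tahini, so not sesame-free — reject
L: every rule checks out — keep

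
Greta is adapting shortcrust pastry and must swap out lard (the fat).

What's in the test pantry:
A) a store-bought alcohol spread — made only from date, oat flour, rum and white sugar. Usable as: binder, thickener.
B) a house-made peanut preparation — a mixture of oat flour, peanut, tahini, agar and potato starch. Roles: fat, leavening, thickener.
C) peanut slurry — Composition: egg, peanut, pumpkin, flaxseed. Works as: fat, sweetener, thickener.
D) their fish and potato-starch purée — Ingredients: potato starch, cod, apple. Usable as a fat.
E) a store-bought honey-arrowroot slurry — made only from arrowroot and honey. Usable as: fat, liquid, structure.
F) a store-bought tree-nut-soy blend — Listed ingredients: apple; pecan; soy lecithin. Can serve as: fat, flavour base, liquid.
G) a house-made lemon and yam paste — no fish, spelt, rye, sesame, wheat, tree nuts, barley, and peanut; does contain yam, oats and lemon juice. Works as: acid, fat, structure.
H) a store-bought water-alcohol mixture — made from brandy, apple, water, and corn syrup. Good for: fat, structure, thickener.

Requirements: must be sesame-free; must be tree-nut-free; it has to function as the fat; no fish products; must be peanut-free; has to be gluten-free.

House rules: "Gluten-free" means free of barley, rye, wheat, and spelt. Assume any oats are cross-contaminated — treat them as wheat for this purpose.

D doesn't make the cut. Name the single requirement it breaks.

fish-free

usable as a fat: satisfied
gluten-free: satisfied
sesame-free: satisfied
peanut-free: satisfied
fish-free: has cod — fails
tree-nut-free: satisfied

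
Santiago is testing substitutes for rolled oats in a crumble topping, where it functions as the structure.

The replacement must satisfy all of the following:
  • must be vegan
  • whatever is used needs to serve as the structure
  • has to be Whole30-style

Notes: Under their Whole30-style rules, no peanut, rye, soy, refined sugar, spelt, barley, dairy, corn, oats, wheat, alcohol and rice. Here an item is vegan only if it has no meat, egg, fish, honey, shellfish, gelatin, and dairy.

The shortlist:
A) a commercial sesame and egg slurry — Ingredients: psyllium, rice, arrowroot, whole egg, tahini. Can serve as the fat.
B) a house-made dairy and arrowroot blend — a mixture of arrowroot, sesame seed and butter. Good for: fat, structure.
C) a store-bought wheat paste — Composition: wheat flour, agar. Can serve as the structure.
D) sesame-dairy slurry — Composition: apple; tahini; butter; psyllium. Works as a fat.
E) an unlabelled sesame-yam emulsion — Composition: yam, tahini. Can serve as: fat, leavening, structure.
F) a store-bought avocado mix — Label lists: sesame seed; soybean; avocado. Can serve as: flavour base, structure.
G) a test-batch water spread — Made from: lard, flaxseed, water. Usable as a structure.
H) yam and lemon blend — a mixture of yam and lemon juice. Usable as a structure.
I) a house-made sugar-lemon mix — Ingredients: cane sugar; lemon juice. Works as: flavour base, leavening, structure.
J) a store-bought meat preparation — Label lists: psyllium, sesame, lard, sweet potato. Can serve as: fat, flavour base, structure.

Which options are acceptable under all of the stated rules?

E, H

A: not usable as a structure; has rice, so not Whole30-style (and 1 more) — no
B: has butter, so not Whole30-style; has butter, so not vegan — out
C: has wheat flour, so not Whole30-style — no
D: not usable as a structure; has butter, so not Whole30-style (and 1 more) — out
E: every rule checks out — valid
F: has soybean, so not Whole30-style — out
G: has lard, so not vegan — out
H: only yam and lemon juice; none excluded — OK
I: has cane sugar, so not Whole30-style — no
J: has lard, so not vegan — out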